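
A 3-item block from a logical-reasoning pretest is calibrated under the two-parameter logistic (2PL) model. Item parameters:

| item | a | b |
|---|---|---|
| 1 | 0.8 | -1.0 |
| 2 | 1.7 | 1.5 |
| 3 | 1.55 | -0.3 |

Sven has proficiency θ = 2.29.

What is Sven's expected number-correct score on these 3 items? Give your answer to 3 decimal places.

2.708

P(θ) = 1 / (1 + exp(−a(θ − b)))
P_1 = 1/(1+e^{-2.6320}) = 0.9329
P_2 = 1/(1+e^{-1.3430}) = 0.7930
P_3 = 1/(1+e^{-4.0145}) = 0.9823
E[score] = 0.9329 + 0.7930 + 0.9823 = 2.7081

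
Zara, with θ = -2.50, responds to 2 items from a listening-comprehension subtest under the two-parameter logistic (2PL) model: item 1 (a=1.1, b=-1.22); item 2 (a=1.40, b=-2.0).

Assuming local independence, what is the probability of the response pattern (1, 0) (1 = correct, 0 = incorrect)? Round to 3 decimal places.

0.131

P(θ) = 1 / (1 + exp(−a(θ − b)))
P_1 = 1/(1+e^{1.4080}) = 0.1965
P_2 = 1/(1+e^{0.7000}) = 0.3318
L = P_1 × (1−P_2) = 0.1965 × 0.6682 = 0.13133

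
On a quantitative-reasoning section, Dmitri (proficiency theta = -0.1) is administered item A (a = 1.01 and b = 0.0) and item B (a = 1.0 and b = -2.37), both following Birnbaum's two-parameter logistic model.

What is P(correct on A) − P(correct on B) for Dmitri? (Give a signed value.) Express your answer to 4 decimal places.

-0.4316

P(theta) = 1 / (1 + exp(−a(theta − b)))
P_A = 0.4748
P_B = 0.9064
P_A − P_B = -0.4316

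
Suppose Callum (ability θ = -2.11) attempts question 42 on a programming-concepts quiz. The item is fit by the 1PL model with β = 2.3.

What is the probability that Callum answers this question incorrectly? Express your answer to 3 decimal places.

P(θ) = 1 / (1 + exp(−(θ − β)))
Exponent: (-2.11 − 2.3) = -4.4100
1/(1 + e^{4.4100}) = 0.0120
P = 0.0120
P(incorrect) = 1 − 0.0120 = 0.9880

0.988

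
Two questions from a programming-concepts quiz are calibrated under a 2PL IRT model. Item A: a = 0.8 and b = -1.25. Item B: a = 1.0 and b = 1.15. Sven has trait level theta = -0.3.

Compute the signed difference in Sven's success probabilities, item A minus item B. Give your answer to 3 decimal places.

P(theta) = 1 / (1 + exp(−a(theta − b)))
P_A = 0.6814
P_B = 0.1900
P_A − P_B = 0.4914

0.491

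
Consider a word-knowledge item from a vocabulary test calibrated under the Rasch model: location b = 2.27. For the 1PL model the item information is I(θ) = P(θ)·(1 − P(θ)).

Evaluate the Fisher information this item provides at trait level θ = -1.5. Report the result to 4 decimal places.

0.0220

P = 1/(1+e^{3.7700}) = 0.0225
P(1−P) = 0.0225 × 0.9775 = 0.0220
I = P(1−P) = 0.02202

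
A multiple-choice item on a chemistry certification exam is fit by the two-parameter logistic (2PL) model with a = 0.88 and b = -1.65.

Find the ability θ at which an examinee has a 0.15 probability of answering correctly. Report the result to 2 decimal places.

P(θ) = 1 / (1 + exp(−a(θ − b)))
logit = ln(0.1500/0.8500) = -1.7346
θ = b + logit/(a) = -1.65 + (-1.7346)/0.8800 = -3.6211

-3.62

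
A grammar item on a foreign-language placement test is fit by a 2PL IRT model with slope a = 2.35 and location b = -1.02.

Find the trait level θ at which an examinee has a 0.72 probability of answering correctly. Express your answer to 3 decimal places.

-0.618

P(θ) = 1 / (1 + exp(−a(θ − b)))
logit = ln(0.7200/0.2800) = 0.9445
θ = b + logit/(a) = -1.02 + 0.9445/2.3500 = -0.6181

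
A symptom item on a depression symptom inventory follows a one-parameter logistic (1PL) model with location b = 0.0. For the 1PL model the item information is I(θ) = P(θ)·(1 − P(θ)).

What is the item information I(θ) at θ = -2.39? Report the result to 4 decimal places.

P = 1/(1+e^{2.3900}) = 0.0839
P(1−P) = 0.0839 × 0.9161 = 0.0769
I = P(1−P) = 0.07689

0.0769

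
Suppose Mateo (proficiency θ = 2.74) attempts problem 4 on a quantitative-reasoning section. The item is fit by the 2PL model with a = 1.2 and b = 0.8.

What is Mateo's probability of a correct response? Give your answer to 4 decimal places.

P(θ) = 1 / (1 + exp(−a(θ − b)))
Exponent: 1.2 × (2.74 − 0.8) = 2.3280
1/(1 + e^{-2.3280}) = 0.9112

0.9112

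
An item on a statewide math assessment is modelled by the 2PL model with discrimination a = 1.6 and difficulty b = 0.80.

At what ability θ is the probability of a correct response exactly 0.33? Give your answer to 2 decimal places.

0.36

P(θ) = 1 / (1 + exp(−a(θ − b)))
logit = ln(0.3300/0.6700) = -0.7082
θ = b + logit/(a) = 0.80 + (-0.7082)/1.6000 = 0.3574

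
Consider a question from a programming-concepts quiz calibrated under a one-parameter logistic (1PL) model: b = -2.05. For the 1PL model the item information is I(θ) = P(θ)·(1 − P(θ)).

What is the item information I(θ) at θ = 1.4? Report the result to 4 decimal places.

P = 1/(1+e^{-3.4500}) = 0.9692
P(1−P) = 0.9692 × 0.0308 = 0.0298
I = P(1−P) = 0.02982

0.0298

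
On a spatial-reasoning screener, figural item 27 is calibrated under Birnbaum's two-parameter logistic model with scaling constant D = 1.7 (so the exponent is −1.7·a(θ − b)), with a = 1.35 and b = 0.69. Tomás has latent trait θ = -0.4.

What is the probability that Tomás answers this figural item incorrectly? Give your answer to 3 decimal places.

0.924

P(θ) = 1 / (1 + exp(−D·a(θ − b)))
Exponent: 1.7 × 1.35 × (-0.4 − 0.69) = -2.5015
1/(1 + e^{2.5015}) = 0.0757
P = 0.0757
P(incorrect) = 1 − 0.0757 = 0.9243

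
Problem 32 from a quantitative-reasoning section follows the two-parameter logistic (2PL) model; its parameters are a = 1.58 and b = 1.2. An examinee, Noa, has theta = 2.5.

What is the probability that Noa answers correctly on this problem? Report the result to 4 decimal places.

P(theta) = 1 / (1 + exp(−a(theta − b)))
Exponent: 1.58 × (2.5 − 1.2) = 2.0540
1/(1 + e^{-2.0540}) = 0.8864

0.8864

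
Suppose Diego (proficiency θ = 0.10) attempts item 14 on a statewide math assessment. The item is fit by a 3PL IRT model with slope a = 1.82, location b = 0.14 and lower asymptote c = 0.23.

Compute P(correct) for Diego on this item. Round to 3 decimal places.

0.601

P(θ) = c + (1 − c) · 1 / (1 + exp(−a(θ − b)))
Exponent: 1.82 × (0.10 − 0.14) = -0.0728
1/(1 + e^{0.0728}) = 0.4818
P = 0.23 + 0.77 × 0.4818 = 0.6010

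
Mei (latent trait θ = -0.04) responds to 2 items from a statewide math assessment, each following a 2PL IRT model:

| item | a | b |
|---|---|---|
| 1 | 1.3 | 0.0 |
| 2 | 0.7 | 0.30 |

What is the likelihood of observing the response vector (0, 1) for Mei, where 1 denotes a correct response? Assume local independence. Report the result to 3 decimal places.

P(θ) = 1 / (1 + exp(−a(θ − b)))
P_1 = 1/(1+e^{0.0520}) = 0.4870
P_2 = 1/(1+e^{0.2380}) = 0.4408
L = (1−P_1) × P_2 = 0.5130 × 0.4408 = 0.22612

0.226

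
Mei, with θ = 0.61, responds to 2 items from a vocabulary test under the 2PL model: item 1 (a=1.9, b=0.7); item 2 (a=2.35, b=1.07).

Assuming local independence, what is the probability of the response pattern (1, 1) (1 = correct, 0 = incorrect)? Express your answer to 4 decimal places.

P(θ) = 1 / (1 + exp(−a(θ − b)))
P_1 = 1/(1+e^{0.1710}) = 0.4574
P_2 = 1/(1+e^{1.0810}) = 0.2533
L = P_1 × P_2 = 0.4574 × 0.2533 = 0.11586

0.1159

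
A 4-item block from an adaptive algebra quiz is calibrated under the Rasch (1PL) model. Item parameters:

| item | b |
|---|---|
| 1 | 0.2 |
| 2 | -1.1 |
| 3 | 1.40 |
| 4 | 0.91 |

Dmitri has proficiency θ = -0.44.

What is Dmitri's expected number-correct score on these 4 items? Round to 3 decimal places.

P(θ) = 1 / (1 + exp(−(θ − b)))
P_1 = 1/(1+e^{0.6400}) = 0.3452
P_2 = 1/(1+e^{-0.6600}) = 0.6593
P_3 = 1/(1+e^{1.8400}) = 0.1371
P_4 = 1/(1+e^{1.3500}) = 0.2059
E[score] = 0.3452 + 0.6593 + 0.1371 + 0.2059 = 1.3474

1.347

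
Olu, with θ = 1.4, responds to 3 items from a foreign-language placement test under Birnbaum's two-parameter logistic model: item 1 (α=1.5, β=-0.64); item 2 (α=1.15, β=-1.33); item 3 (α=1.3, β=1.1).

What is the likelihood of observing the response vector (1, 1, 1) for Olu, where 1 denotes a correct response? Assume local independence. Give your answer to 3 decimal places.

0.546

P(θ) = 1 / (1 + exp(−α(θ − β)))
P_1 = 1/(1+e^{-3.0600}) = 0.9552
P_2 = 1/(1+e^{-3.1395}) = 0.9585
P_3 = 1/(1+e^{-0.3900}) = 0.5963
L = P_1 × P_2 × P_3 = 0.9552 × 0.9585 × 0.5963 = 0.54594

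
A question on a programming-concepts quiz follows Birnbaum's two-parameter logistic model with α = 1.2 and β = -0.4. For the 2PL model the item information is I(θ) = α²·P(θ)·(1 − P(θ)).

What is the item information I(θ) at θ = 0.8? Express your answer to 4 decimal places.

0.2230

P = 1/(1+e^{-1.4400}) = 0.8085
P(1−P) = 0.8085 × 0.1915 = 0.1549
I = α² × P(1−P) = 1.2² × 0.1549 = 0.22299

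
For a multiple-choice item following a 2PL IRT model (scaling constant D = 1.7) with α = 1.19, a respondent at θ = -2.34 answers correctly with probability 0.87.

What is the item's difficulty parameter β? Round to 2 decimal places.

-3.28

P(θ) = 1 / (1 + exp(−D·α(θ − β)))
logit(0.87) = ln(0.87/0.13) = 1.9010
β = θ − logit/(1.7·α) = -2.34 − 1.9010/2.0230 = -3.2797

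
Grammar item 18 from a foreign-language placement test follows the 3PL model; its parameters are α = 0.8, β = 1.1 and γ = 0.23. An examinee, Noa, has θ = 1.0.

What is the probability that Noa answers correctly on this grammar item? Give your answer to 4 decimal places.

0.5996

P(θ) = γ + (1 − γ) · 1 / (1 + exp(−α(θ − β)))
Exponent: 0.8 × (1.0 − 1.1) = -0.0800
1/(1 + e^{0.0800}) = 0.4800
P = 0.23 + 0.77 × 0.4800 = 0.5996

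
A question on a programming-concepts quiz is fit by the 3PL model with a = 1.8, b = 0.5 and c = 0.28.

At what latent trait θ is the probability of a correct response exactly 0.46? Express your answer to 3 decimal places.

P(θ) = c + (1 − c) · 1 / (1 + exp(−a(θ − b)))
Remove guessing floor: (0.46 − 0.28)/(1 − 0.28) = 0.2500
logit = ln(0.2500/0.7500) = -1.0986
θ = b + logit/(a) = 0.5 + (-1.0986)/1.8000 = -0.1103

-0.110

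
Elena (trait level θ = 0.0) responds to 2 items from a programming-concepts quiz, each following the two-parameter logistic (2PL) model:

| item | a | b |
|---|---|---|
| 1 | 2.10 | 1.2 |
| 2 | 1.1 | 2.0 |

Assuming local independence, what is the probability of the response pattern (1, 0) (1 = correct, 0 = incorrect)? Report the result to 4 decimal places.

0.0670

P(θ) = 1 / (1 + exp(−a(θ − b)))
P_1 = 1/(1+e^{2.5200}) = 0.0745
P_2 = 1/(1+e^{2.2000}) = 0.0998
L = P_1 × (1−P_2) = 0.0745 × 0.9002 = 0.06704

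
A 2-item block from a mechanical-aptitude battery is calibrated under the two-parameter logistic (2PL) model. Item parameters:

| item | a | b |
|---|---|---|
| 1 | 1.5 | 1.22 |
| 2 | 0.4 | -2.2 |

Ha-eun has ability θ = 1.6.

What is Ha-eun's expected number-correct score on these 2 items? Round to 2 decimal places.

P(θ) = 1 / (1 + exp(−a(θ − b)))
P_1 = 1/(1+e^{-0.5700}) = 0.6388
P_2 = 1/(1+e^{-1.5200}) = 0.8205
E[score] = 0.6388 + 0.8205 = 1.4593

1.46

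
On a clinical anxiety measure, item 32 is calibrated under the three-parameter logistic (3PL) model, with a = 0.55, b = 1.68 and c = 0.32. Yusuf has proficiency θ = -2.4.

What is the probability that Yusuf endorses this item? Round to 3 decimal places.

P(θ) = c + (1 − c) · 1 / (1 + exp(−a(θ − b)))
Exponent: 0.55 × (-2.4 − 1.68) = -2.2440
1/(1 + e^{2.2440}) = 0.0959
P = 0.32 + 0.68 × 0.0959 = 0.3852

0.385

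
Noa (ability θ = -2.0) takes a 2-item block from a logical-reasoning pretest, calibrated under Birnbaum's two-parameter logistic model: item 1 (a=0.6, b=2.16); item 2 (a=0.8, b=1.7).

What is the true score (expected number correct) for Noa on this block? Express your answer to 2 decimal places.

P(θ) = 1 / (1 + exp(−a(θ − b)))
P_1 = 1/(1+e^{2.4960}) = 0.0761
P_2 = 1/(1+e^{2.9600}) = 0.0493
E[score] = 0.0761 + 0.0493 = 0.1254

0.13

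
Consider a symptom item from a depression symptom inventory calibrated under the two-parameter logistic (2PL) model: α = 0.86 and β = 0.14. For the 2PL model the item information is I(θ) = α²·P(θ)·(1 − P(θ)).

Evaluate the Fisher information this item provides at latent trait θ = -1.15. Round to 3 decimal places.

P = 1/(1+e^{1.1094}) = 0.2480
P(1−P) = 0.2480 × 0.7520 = 0.1865
I = α² × P(1−P) = 0.86² × 0.1865 = 0.13793

0.138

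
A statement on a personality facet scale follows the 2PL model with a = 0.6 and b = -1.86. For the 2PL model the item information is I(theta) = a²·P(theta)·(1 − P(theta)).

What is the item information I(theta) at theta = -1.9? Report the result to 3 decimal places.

0.090

P = 1/(1+e^{0.0240}) = 0.4940
P(1−P) = 0.4940 × 0.5060 = 0.2500
I = a² × P(1−P) = 0.6² × 0.2500 = 0.08999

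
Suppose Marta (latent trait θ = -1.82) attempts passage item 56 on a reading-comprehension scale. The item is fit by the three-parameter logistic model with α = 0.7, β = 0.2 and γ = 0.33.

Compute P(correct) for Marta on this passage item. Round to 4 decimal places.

0.4611

P(θ) = γ + (1 − γ) · 1 / (1 + exp(−α(θ − β)))
Exponent: 0.7 × (-1.82 − 0.2) = -1.4140
1/(1 + e^{1.4140}) = 0.1956
P = 0.33 + 0.67 × 0.1956 = 0.4611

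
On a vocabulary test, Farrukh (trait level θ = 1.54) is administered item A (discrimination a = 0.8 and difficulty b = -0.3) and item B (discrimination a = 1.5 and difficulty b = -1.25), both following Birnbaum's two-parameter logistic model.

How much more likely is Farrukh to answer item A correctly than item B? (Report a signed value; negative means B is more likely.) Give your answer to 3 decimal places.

-0.172

P(θ) = 1 / (1 + exp(−a(θ − b)))
P_A = 0.8134
P_B = 0.9850
P_A − P_B = -0.1716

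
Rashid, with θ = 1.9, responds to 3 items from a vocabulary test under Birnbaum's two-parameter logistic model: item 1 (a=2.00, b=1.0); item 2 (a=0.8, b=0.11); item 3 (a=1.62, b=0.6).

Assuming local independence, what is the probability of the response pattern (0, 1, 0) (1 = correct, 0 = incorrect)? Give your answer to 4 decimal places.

0.0124

P(θ) = 1 / (1 + exp(−a(θ − b)))
P_1 = 1/(1+e^{-1.8000}) = 0.8581
P_2 = 1/(1+e^{-1.4320}) = 0.8072
P_3 = 1/(1+e^{-2.1060}) = 0.8915
L = (1−P_1) × P_2 × (1−P_3) = 0.1419 × 0.8072 × 0.1085 = 0.01243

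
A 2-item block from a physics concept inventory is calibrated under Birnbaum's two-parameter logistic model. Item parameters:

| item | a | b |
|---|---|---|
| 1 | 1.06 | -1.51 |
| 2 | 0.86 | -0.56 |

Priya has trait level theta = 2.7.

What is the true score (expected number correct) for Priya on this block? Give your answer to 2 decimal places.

P(theta) = 1 / (1 + exp(−a(theta − b)))
P_1 = 1/(1+e^{-4.4626}) = 0.9886
P_2 = 1/(1+e^{-2.8036}) = 0.9429
E[score] = 0.9886 + 0.9429 = 1.9315

1.93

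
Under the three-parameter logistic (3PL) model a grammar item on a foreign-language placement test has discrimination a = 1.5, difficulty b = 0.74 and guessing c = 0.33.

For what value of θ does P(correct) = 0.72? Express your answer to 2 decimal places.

0.96

P(θ) = c + (1 − c) · 1 / (1 + exp(−a(θ − b)))
Remove guessing floor: (0.72 − 0.33)/(1 − 0.33) = 0.5821
logit = ln(0.5821/0.4179) = 0.3314
θ = b + logit/(a) = 0.74 + 0.3314/1.5000 = 0.9609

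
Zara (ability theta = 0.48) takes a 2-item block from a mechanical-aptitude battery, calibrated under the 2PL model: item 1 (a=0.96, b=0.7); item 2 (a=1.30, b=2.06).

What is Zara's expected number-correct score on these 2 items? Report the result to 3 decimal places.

0.561

P(theta) = 1 / (1 + exp(−a(theta − b)))
P_1 = 1/(1+e^{0.2112}) = 0.4474
P_2 = 1/(1+e^{2.0540}) = 0.1136
E[score] = 0.4474 + 0.1136 = 0.5610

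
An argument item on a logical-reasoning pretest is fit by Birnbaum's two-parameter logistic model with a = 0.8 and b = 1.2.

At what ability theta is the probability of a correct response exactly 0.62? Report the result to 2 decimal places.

1.81

P(theta) = 1 / (1 + exp(−a(theta − b)))
logit = ln(0.6200/0.3800) = 0.4895
theta = b + logit/(a) = 1.2 + 0.4895/0.8000 = 1.8119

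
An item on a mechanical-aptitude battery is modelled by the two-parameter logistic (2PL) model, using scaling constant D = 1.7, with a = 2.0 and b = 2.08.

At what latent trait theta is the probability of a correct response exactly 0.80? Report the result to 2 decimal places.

2.49

P(theta) = 1 / (1 + exp(−D·a(theta − b)))
logit = ln(0.8000/0.2000) = 1.3863
theta = b + logit/(1.7·a) = 2.08 + 1.3863/3.4000 = 2.4877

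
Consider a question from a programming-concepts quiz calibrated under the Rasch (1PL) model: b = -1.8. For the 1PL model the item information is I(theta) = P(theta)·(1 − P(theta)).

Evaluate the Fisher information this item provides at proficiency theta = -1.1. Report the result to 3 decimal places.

P = 1/(1+e^{-0.7000}) = 0.6682
P(1−P) = 0.6682 × 0.3318 = 0.2217
I = P(1−P) = 0.22171

0.222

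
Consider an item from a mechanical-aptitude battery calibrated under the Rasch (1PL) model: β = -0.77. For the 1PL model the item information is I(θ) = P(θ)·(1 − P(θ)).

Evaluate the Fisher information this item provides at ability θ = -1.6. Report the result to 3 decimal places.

0.211

P = 1/(1+e^{0.8300}) = 0.3036
P(1−P) = 0.3036 × 0.6964 = 0.2114
I = P(1−P) = 0.21144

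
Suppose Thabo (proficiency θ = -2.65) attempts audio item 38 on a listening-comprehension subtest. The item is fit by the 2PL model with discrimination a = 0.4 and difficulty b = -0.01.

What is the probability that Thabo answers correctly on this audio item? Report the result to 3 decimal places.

P(θ) = 1 / (1 + exp(−a(θ − b)))
Exponent: 0.4 × (-2.65 − (-0.01)) = -1.0560
1/(1 + e^{1.0560}) = 0.2581

0.258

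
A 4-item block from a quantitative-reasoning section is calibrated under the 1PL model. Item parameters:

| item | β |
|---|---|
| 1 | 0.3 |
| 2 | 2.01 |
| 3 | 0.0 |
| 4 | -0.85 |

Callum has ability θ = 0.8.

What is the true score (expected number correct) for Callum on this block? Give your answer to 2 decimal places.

P(θ) = 1 / (1 + exp(−(θ − β)))
P_1 = 1/(1+e^{-0.5000}) = 0.6225
P_2 = 1/(1+e^{1.2100}) = 0.2297
P_3 = 1/(1+e^{-0.8000}) = 0.6900
P_4 = 1/(1+e^{-1.6500}) = 0.8389
E[score] = 0.6225 + 0.2297 + 0.6900 + 0.8389 = 2.3810

2.38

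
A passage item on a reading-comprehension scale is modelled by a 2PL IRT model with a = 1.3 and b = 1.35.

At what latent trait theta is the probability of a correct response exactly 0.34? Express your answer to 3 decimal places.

P(theta) = 1 / (1 + exp(−a(theta − b)))
logit = ln(0.3400/0.6600) = -0.6633
theta = b + logit/(a) = 1.35 + (-0.6633)/1.3000 = 0.8398

0.840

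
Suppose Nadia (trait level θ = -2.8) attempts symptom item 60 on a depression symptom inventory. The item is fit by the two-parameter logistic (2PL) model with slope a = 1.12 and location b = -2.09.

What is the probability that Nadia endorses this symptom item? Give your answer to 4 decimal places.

P(θ) = 1 / (1 + exp(−a(θ − b)))
Exponent: 1.12 × (-2.8 − (-2.09)) = -0.7952
1/(1 + e^{0.7952}) = 0.3111

0.3111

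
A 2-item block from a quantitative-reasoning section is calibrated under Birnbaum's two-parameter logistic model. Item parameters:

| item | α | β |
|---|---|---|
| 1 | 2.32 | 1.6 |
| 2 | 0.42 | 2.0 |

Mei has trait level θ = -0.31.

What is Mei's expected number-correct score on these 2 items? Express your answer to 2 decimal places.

0.29

P(θ) = 1 / (1 + exp(−α(θ − β)))
P_1 = 1/(1+e^{4.4312}) = 0.0118
P_2 = 1/(1+e^{0.9702}) = 0.2748
E[score] = 0.0118 + 0.2748 = 0.2866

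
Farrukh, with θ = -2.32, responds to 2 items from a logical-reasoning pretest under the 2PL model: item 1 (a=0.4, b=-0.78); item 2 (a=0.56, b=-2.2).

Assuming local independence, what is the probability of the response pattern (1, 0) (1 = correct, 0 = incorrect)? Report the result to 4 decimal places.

0.1812

P(θ) = 1 / (1 + exp(−a(θ − b)))
P_1 = 1/(1+e^{0.6160}) = 0.3507
P_2 = 1/(1+e^{0.0672}) = 0.4832
L = P_1 × (1−P_2) = 0.3507 × 0.5168 = 0.18124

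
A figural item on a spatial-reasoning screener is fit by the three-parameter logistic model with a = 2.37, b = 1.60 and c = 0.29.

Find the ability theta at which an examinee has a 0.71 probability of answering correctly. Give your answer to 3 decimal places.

P(theta) = c + (1 − c) · 1 / (1 + exp(−a(theta − b)))
Remove guessing floor: (0.71 − 0.29)/(1 − 0.29) = 0.5915
logit = ln(0.5915/0.4085) = 0.3704
theta = b + logit/(a) = 1.60 + 0.3704/2.3700 = 1.7563

1.756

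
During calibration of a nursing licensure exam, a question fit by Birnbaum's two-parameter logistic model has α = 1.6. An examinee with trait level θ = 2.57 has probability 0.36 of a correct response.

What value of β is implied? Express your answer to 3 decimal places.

2.930

P(θ) = 1 / (1 + exp(−α(θ − β)))
logit(0.36) = ln(0.36/0.64) = -0.5754
β = θ − logit/(α) = 2.57 − (-0.5754)/1.6000 = 2.9296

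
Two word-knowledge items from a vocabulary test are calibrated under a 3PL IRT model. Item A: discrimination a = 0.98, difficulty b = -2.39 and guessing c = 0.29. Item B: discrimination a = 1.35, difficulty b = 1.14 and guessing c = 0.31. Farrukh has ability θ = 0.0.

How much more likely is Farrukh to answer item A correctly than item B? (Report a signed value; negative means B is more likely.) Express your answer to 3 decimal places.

P(θ) = c + (1 − c) · 1 / (1 + exp(−a(θ − b)))
P_A = 0.9377
P_B = 0.4319
P_A − P_B = 0.5058

0.506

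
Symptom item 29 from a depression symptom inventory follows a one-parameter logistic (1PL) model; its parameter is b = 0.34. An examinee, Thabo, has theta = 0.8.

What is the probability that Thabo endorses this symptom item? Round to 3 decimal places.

0.613

P(theta) = 1 / (1 + exp(−(theta − b)))
Exponent: (0.8 − 0.34) = 0.4600
1/(1 + e^{-0.4600}) = 0.6130
P = 0.6130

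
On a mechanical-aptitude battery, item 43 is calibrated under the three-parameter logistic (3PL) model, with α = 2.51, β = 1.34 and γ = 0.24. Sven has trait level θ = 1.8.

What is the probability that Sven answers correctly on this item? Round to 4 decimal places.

P(θ) = γ + (1 − γ) · 1 / (1 + exp(−α(θ − β)))
Exponent: 2.51 × (1.8 − 1.34) = 1.1546
1/(1 + e^{-1.1546}) = 0.7604
P = 0.24 + 0.76 × 0.7604 = 0.8179

0.8179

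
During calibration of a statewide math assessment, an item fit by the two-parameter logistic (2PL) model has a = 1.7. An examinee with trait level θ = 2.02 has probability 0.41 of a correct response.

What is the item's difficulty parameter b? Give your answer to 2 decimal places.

P(θ) = 1 / (1 + exp(−a(θ − b)))
logit(0.41) = ln(0.41/0.59) = -0.3640
b = θ − logit/(a) = 2.02 − (-0.3640)/1.7000 = 2.2341

2.23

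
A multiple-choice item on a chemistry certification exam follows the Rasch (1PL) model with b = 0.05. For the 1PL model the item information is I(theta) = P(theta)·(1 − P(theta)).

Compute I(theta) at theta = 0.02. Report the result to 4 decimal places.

0.2499

P = 1/(1+e^{0.0300}) = 0.4925
P(1−P) = 0.4925 × 0.5075 = 0.2499
I = P(1−P) = 0.24994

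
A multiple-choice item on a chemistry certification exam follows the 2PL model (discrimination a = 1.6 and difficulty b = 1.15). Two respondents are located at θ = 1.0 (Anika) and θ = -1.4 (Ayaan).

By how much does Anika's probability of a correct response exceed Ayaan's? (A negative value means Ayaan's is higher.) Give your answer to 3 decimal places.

P(θ) = 1 / (1 + exp(−a(θ − b)))
P(Anika) = 0.4403  [exponent -0.2400]
P(Ayaan) = 0.0166  [exponent -4.0800]
Difference = 0.4403 − 0.0166 = 0.4237

0.424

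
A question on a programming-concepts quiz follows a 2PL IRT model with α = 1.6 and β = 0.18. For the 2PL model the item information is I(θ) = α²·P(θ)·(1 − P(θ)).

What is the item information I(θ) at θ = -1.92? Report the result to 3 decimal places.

0.083

P = 1/(1+e^{3.3600}) = 0.0336
P(1−P) = 0.0336 × 0.9664 = 0.0324
I = α² × P(1−P) = 1.6² × 0.0324 = 0.08305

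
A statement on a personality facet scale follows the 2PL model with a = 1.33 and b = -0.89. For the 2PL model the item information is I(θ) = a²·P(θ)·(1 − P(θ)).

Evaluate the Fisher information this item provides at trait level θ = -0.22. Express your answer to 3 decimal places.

P = 1/(1+e^{-0.8911}) = 0.7091
P(1−P) = 0.7091 × 0.2909 = 0.2063
I = a² × P(1−P) = 1.33² × 0.2063 = 0.36487

0.365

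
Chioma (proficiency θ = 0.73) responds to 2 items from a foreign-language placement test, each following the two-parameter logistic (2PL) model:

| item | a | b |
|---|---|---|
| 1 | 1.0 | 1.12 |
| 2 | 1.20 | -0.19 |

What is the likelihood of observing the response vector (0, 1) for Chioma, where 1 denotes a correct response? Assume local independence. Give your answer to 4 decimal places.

P(θ) = 1 / (1 + exp(−a(θ − b)))
P_1 = 1/(1+e^{0.3900}) = 0.4037
P_2 = 1/(1+e^{-1.1040}) = 0.7510
L = (1−P_1) × P_2 = 0.5963 × 0.7510 = 0.44781

0.4478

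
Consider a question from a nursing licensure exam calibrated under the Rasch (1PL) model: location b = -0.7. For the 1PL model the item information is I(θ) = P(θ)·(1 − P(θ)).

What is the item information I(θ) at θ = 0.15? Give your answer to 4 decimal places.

P = 1/(1+e^{-0.8500}) = 0.7006
P(1−P) = 0.7006 × 0.2994 = 0.2098
I = P(1−P) = 0.20977

0.2098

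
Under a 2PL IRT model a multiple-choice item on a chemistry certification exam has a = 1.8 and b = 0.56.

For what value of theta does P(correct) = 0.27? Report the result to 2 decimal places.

0.01

P(theta) = 1 / (1 + exp(−a(theta − b)))
logit = ln(0.2700/0.7300) = -0.9946
theta = b + logit/(a) = 0.56 + (-0.9946)/1.8000 = 0.0074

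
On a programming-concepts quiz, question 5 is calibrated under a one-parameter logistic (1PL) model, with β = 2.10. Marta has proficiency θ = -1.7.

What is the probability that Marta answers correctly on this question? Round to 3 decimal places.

P(θ) = 1 / (1 + exp(−(θ − β)))
Exponent: (-1.7 − 2.10) = -3.8000
1/(1 + e^{3.8000}) = 0.0219
P = 0.0219

0.022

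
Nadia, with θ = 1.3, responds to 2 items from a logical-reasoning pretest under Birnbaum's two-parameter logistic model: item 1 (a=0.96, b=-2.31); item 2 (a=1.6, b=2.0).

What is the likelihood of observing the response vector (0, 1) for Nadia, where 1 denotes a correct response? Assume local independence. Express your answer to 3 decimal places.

0.007

P(θ) = 1 / (1 + exp(−a(θ − b)))
P_1 = 1/(1+e^{-3.4656}) = 0.9697
P_2 = 1/(1+e^{1.1200}) = 0.2460
L = (1−P_1) × P_2 = 0.0303 × 0.2460 = 0.00746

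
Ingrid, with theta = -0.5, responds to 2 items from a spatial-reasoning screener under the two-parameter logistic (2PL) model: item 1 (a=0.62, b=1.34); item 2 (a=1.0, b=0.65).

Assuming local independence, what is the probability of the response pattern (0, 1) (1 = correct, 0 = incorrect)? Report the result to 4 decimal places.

P(theta) = 1 / (1 + exp(−a(theta − b)))
P_1 = 1/(1+e^{1.1408}) = 0.2422
P_2 = 1/(1+e^{1.1500}) = 0.2405
L = (1−P_1) × P_2 = 0.7578 × 0.2405 = 0.18225

0.1822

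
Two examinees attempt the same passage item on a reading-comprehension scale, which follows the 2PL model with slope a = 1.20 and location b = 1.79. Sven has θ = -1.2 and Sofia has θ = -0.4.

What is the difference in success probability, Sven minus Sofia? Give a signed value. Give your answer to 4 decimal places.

P(θ) = 1 / (1 + exp(−a(θ − b)))
P(Sven) = 0.0269  [exponent -3.5880]
P(Sofia) = 0.0674  [exponent -2.6280]
Difference = 0.0269 − 0.0674 = -0.0404

-0.0404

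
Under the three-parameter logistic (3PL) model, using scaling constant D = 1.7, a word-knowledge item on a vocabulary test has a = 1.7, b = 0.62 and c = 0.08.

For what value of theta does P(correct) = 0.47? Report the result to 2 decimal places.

P(theta) = c + (1 − c) · 1 / (1 + exp(−D·a(theta − b)))
Remove guessing floor: (0.47 − 0.08)/(1 − 0.08) = 0.4239
logit = ln(0.4239/0.5761) = -0.3067
theta = b + logit/(1.7·a) = 0.62 + (-0.3067)/2.8900 = 0.5139

0.51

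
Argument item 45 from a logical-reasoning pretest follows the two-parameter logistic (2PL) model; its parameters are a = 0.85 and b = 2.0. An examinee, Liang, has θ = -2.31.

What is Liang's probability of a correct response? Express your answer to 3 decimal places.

0.025

P(θ) = 1 / (1 + exp(−a(θ − b)))
Exponent: 0.85 × (-2.31 − 2.0) = -3.6635
1/(1 + e^{3.6635}) = 0.0250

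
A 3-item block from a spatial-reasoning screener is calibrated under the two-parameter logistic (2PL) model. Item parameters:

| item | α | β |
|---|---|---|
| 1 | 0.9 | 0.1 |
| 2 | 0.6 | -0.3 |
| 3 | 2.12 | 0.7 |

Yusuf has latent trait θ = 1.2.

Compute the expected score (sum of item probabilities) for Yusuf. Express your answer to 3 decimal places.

P(θ) = 1 / (1 + exp(−α(θ − β)))
P_1 = 1/(1+e^{-0.9900}) = 0.7291
P_2 = 1/(1+e^{-0.9000}) = 0.7109
P_3 = 1/(1+e^{-1.0600}) = 0.7427
E[score] = 0.7291 + 0.7109 + 0.7427 = 2.1827

2.183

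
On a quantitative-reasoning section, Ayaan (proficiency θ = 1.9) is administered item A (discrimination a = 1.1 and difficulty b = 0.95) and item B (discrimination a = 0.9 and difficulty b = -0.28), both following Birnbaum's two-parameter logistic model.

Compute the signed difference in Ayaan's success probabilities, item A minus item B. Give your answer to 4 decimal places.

P(θ) = 1 / (1 + exp(−a(θ − b)))
P_A = 0.7398
P_B = 0.8767
P_A − P_B = -0.1369

-0.1369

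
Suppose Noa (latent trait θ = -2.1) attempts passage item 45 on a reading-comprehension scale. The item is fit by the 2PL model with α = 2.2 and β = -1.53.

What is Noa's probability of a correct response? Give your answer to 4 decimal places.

P(θ) = 1 / (1 + exp(−α(θ − β)))
Exponent: 2.2 × (-2.1 − (-1.53)) = -1.2540
1/(1 + e^{1.2540}) = 0.2220

0.2220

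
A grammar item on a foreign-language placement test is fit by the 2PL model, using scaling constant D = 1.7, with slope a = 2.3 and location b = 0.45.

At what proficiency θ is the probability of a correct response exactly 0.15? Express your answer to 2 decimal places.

P(θ) = 1 / (1 + exp(−D·a(θ − b)))
logit = ln(0.1500/0.8500) = -1.7346
θ = b + logit/(1.7·a) = 0.45 + (-1.7346)/3.9100 = 0.0064

0.01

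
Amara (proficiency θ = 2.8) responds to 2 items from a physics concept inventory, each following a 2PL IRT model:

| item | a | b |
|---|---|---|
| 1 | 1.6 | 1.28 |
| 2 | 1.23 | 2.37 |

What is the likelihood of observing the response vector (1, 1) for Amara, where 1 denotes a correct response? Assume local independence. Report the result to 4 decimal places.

0.5784

P(θ) = 1 / (1 + exp(−a(θ − b)))
P_1 = 1/(1+e^{-2.4320}) = 0.9192
P_2 = 1/(1+e^{-0.5289}) = 0.6292
L = P_1 × P_2 = 0.9192 × 0.6292 = 0.57841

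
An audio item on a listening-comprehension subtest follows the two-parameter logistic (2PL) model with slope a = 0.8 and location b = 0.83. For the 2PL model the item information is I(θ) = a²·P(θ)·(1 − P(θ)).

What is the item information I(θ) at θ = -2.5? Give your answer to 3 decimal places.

P = 1/(1+e^{2.6640}) = 0.0651
P(1−P) = 0.0651 × 0.9349 = 0.0609
I = a² × P(1−P) = 0.8² × 0.0609 = 0.03897

0.039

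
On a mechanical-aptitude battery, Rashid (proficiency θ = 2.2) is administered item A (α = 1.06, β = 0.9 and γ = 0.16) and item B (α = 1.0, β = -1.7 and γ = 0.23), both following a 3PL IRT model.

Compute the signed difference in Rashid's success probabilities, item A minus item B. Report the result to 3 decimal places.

-0.154

P(θ) = γ + (1 − γ) · 1 / (1 + exp(−α(θ − β)))
P_A = 0.8309
P_B = 0.9847
P_A − P_B = -0.1538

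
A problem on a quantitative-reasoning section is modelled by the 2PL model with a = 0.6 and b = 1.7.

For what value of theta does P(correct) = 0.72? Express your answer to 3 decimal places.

P(theta) = 1 / (1 + exp(−a(theta − b)))
logit = ln(0.7200/0.2800) = 0.9445
theta = b + logit/(a) = 1.7 + 0.9445/0.6000 = 3.2741

3.274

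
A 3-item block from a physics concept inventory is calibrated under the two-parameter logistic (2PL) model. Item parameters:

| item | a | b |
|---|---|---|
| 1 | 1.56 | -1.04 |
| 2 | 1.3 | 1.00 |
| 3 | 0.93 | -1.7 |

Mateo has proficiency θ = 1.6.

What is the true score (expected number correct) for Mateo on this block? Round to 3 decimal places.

2.625

P(θ) = 1 / (1 + exp(−a(θ − b)))
P_1 = 1/(1+e^{-4.1184}) = 0.9840
P_2 = 1/(1+e^{-0.7800}) = 0.6857
P_3 = 1/(1+e^{-3.0690}) = 0.9556
E[score] = 0.9840 + 0.6857 + 0.9556 = 2.6253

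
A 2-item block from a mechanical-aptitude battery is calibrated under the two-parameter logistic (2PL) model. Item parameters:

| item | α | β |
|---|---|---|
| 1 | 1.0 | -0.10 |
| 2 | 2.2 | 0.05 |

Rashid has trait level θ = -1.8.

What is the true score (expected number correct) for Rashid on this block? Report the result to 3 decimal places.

P(θ) = 1 / (1 + exp(−α(θ − β)))
P_1 = 1/(1+e^{1.7000}) = 0.1545
P_2 = 1/(1+e^{4.0700}) = 0.0168
E[score] = 0.1545 + 0.0168 = 0.1713

0.171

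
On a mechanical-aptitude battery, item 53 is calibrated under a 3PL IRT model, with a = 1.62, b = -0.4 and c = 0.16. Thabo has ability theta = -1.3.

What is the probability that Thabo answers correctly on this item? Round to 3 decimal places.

P(theta) = c + (1 − c) · 1 / (1 + exp(−a(theta − b)))
Exponent: 1.62 × (-1.3 − (-0.4)) = -1.4580
1/(1 + e^{1.4580}) = 0.1888
P = 0.16 + 0.84 × 0.1888 = 0.3186

0.319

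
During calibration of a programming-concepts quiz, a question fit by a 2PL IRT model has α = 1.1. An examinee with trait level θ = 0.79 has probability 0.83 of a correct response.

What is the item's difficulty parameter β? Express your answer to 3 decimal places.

P(θ) = 1 / (1 + exp(−α(θ − β)))
logit(0.83) = ln(0.83/0.17) = 1.5856
β = θ − logit/(α) = 0.79 − 1.5856/1.1000 = -0.6515

-0.651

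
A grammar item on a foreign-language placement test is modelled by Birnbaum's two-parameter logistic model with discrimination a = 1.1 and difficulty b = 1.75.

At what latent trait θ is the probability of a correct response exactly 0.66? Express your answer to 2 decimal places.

2.35

P(θ) = 1 / (1 + exp(−a(θ − b)))
logit = ln(0.6600/0.3400) = 0.6633
θ = b + logit/(a) = 1.75 + 0.6633/1.1000 = 2.3530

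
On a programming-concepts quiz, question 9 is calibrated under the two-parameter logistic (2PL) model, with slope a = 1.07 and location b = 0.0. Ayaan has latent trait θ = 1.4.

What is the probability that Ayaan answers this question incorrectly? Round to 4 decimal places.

0.1827

P(θ) = 1 / (1 + exp(−a(θ − b)))
Exponent: 1.07 × (1.4 − 0.0) = 1.4980
1/(1 + e^{-1.4980}) = 0.8173
P(incorrect) = 1 − 0.8173 = 0.1827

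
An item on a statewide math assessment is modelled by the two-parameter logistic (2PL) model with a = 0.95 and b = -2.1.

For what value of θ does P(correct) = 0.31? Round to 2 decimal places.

-2.94

P(θ) = 1 / (1 + exp(−a(θ − b)))
logit = ln(0.3100/0.6900) = -0.8001
θ = b + logit/(a) = -2.1 + (-0.8001)/0.9500 = -2.9422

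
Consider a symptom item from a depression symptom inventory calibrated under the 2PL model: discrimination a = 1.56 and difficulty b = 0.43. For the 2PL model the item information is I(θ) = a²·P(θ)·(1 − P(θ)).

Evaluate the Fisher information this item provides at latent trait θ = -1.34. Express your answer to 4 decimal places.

P = 1/(1+e^{2.7612}) = 0.0595
P(1−P) = 0.0595 × 0.9405 = 0.0559
I = a² × P(1−P) = 1.56² × 0.0559 = 0.13609

0.1361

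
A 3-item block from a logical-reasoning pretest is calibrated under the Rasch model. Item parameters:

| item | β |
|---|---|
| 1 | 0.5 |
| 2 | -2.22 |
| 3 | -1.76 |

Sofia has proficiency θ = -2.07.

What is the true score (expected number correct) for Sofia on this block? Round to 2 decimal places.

P(θ) = 1 / (1 + exp(−(θ − β)))
P_1 = 1/(1+e^{2.5700}) = 0.0711
P_2 = 1/(1+e^{-0.1500}) = 0.5374
P_3 = 1/(1+e^{0.3100}) = 0.4231
E[score] = 0.0711 + 0.5374 + 0.4231 = 1.0316

1.03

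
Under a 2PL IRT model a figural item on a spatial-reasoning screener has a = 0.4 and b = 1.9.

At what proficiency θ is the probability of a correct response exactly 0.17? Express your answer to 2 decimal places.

P(θ) = 1 / (1 + exp(−a(θ − b)))
logit = ln(0.1700/0.8300) = -1.5856
θ = b + logit/(a) = 1.9 + (-1.5856)/0.4000 = -2.0641

-2.06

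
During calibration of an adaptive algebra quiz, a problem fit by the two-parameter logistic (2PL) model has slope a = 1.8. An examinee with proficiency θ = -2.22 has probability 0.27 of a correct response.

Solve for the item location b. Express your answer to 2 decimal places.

P(θ) = 1 / (1 + exp(−a(θ − b)))
logit(0.27) = ln(0.27/0.73) = -0.9946
b = θ − logit/(a) = -2.22 − (-0.9946)/1.8000 = -1.6674

-1.67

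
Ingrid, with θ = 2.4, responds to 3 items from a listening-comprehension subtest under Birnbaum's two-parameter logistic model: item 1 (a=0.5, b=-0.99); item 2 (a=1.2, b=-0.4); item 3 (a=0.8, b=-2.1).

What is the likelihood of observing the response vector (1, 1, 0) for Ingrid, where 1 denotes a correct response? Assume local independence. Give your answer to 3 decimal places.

P(θ) = 1 / (1 + exp(−a(θ − b)))
P_1 = 1/(1+e^{-1.6950}) = 0.8449
P_2 = 1/(1+e^{-3.3600}) = 0.9664
P_3 = 1/(1+e^{-3.6000}) = 0.9734
L = P_1 × P_2 × (1−P_3) = 0.8449 × 0.9664 × 0.0266 = 0.02172

0.022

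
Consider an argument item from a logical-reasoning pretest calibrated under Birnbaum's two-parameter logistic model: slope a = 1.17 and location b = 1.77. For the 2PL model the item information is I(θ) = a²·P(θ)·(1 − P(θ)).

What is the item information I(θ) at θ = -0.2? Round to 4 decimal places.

0.1129

P = 1/(1+e^{2.3049}) = 0.0907
P(1−P) = 0.0907 × 0.9093 = 0.0825
I = a² × P(1−P) = 1.17² × 0.0825 = 0.11292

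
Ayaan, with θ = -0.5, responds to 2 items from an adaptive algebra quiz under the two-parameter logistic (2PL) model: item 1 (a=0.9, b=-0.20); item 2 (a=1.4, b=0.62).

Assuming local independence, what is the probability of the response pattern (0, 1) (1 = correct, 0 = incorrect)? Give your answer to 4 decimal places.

P(θ) = 1 / (1 + exp(−a(θ − b)))
P_1 = 1/(1+e^{0.2700}) = 0.4329
P_2 = 1/(1+e^{1.5680}) = 0.1725
L = (1−P_1) × P_2 = 0.5671 × 0.1725 = 0.09782

0.0978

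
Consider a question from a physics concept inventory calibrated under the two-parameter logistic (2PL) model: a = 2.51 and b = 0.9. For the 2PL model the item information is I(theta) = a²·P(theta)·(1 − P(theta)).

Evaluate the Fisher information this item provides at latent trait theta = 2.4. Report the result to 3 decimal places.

P = 1/(1+e^{-3.7650}) = 0.9774
P(1−P) = 0.9774 × 0.0226 = 0.0221
I = a² × P(1−P) = 2.51² × 0.0221 = 0.13942

0.139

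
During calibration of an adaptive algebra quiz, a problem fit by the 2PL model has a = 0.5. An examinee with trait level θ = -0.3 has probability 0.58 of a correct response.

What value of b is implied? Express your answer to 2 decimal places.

P(θ) = 1 / (1 + exp(−a(θ − b)))
logit(0.58) = ln(0.58/0.42) = 0.3228
b = θ − logit/(a) = -0.3 − 0.3228/0.5000 = -0.9455

-0.95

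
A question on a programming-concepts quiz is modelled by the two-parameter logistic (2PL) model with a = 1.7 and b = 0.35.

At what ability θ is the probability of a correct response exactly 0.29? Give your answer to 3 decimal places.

-0.177

P(θ) = 1 / (1 + exp(−a(θ − b)))
logit = ln(0.2900/0.7100) = -0.8954
θ = b + logit/(a) = 0.35 + (-0.8954)/1.7000 = -0.1767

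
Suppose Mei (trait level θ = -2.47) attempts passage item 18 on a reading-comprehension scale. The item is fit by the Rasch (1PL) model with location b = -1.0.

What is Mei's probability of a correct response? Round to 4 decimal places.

0.1869

P(θ) = 1 / (1 + exp(−(θ − b)))
Exponent: (-2.47 − (-1.0)) = -1.4700
1/(1 + e^{1.4700}) = 0.1869
P = 0.1869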